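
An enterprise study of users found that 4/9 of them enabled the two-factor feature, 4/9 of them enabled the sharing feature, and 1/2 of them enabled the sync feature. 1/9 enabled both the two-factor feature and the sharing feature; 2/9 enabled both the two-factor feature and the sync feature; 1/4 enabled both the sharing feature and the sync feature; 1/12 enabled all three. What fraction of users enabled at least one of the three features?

Using inclusion–exclusion:
P(union) = 4/9 + 4/9 + 1/2 − 1/9 − 2/9 − 1/4 + 1/12 = 8/9

8/9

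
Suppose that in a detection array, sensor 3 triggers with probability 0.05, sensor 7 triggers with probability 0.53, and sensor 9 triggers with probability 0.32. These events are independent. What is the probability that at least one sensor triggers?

0.69638

P(none) = (1 − 0.05) × (1 − 0.53) × (1 − 0.32) = 0.95 × 0.47 × 0.68 = 0.30362
P(at least one) = 1 − 0.30362 = 0.69638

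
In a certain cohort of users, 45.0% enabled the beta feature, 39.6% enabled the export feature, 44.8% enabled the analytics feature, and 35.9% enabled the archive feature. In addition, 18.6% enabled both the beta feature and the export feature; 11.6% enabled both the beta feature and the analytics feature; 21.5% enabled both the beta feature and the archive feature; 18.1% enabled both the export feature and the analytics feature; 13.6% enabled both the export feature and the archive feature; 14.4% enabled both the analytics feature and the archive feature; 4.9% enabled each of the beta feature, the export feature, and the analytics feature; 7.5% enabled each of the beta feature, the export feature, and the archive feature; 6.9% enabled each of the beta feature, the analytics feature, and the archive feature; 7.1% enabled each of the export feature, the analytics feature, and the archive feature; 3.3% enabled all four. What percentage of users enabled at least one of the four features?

90.6%

Apply inclusion-exclusion:
P(at least one) = 45.0 + 39.6 + 44.8 + 35.9 − 18.6 − 11.6 − 21.5 − 18.1 − 13.6 − 14.4 + 4.9 + 7.5 + 6.9 + 7.1 − 3.3 = 90.6%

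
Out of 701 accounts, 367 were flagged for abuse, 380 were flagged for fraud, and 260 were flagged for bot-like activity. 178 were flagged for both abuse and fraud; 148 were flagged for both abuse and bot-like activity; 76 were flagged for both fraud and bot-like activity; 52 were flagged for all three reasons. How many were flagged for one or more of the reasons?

657

N(≥1) = 367 + 380 + 260 − 178 − 148 − 76 + 52 = 657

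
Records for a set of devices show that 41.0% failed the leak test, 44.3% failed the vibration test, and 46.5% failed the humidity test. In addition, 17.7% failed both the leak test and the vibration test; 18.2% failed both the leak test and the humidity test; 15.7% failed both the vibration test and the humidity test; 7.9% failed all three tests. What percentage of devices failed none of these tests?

Inclusion–exclusion gives
P(at least one) = 41.0 + 44.3 + 46.5 − 17.7 − 18.2 − 15.7 + 7.9 = 88.1%
P(none) = 100% − 88.1% = 11.9%

11.9%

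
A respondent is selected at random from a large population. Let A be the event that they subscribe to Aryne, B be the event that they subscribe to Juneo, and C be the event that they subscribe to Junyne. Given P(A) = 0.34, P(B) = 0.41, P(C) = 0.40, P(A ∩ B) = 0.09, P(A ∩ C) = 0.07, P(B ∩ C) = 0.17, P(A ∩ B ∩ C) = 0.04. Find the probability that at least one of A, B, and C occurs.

0.86

P(A ∪ B ∪ C) = 0.34 + 0.41 + 0.40 − 0.09 − 0.07 − 0.17 + 0.04 = 0.86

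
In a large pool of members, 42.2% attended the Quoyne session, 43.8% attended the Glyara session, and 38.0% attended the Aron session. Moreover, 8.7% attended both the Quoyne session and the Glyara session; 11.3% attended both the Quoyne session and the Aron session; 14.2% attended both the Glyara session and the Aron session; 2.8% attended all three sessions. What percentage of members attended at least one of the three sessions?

P(union) = 42.2 + 43.8 + 38.0 − 8.7 − 11.3 − 14.2 + 2.8 = 92.6%

92.6%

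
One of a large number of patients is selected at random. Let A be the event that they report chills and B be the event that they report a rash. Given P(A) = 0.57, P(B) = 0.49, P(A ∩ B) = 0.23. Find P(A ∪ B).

0.83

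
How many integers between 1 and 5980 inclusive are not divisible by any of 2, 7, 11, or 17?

Using inclusion–exclusion:
⌊5980/2⌋ + ⌊5980/7⌋ + ⌊5980/11⌋ + ⌊5980/17⌋ − ⌊5980/14⌋ − ⌊5980/22⌋ − ⌊5980/34⌋ − ⌊5980/77⌋ − ⌊5980/119⌋ − ⌊5980/187⌋ + ⌊5980/154⌋ + ⌊5980/238⌋ + ⌊5980/374⌋ + ⌊5980/1309⌋ − ⌊5980/2618⌋ = 2990 + 854 + 543 + 351 − 427 − 271 − 175 − 77 − 50 − 31 + 38 + 25 + 15 + 4 − 2 = 3787
5980 − 3787 = 2193

2193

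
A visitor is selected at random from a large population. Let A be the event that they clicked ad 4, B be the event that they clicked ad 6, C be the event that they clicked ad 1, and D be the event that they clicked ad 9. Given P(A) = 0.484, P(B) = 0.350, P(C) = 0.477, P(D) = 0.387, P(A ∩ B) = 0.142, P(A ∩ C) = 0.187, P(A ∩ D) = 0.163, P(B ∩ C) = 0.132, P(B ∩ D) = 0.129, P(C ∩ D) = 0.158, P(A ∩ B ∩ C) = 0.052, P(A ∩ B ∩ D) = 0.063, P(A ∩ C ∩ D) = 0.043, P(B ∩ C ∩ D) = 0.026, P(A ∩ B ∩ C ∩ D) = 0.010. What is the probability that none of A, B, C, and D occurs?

0.039

P(A ∪ B ∪ C ∪ D) = 0.484 + 0.350 + 0.477 + 0.387 − 0.142 − 0.187 − 0.163 − 0.132 − 0.129 − 0.158 + 0.052 + 0.063 + 0.043 + 0.026 − 0.010 = 0.961
P(none) = 1 − 0.961 = 0.039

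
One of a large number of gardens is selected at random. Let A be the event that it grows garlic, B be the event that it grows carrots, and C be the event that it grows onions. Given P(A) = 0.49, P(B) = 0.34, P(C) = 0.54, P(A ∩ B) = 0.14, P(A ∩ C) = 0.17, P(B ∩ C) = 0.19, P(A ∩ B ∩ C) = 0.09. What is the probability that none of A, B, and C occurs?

0.04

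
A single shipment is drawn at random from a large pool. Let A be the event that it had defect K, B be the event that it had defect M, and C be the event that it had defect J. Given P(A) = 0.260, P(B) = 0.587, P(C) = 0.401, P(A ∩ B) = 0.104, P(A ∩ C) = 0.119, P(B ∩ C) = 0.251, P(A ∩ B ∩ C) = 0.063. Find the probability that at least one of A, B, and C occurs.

P(A ∪ B ∪ C) = 0.260 + 0.587 + 0.401 − 0.104 − 0.119 − 0.251 + 0.063 = 0.837

0.837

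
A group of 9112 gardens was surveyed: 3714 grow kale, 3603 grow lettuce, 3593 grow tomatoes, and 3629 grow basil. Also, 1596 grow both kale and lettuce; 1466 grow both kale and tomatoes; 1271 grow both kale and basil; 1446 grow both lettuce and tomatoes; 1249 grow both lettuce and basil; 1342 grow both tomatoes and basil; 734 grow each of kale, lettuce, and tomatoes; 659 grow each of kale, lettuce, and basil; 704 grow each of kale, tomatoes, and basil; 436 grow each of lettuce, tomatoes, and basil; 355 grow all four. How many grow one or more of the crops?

|at least one| = 3714 + 3603 + 3593 + 3629 − 1596 − 1466 − 1271 − 1446 − 1249 − 1342 + 734 + 659 + 704 + 436 − 355 = 8347

8347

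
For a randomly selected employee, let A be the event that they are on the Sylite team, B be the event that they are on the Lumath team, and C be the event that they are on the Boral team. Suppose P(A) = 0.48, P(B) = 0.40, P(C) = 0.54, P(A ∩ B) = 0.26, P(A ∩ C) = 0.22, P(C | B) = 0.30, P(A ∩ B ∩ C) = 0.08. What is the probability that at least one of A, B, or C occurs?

P(B ∩ C) = P(B)·P(C|B) = 0.40 × 0.30 = 0.12
By inclusion–exclusion:
P(A ∪ B ∪ C) = 0.48 + 0.40 + 0.54 − 0.26 − 0.22 − 0.12 + 0.08 = 0.90

0.90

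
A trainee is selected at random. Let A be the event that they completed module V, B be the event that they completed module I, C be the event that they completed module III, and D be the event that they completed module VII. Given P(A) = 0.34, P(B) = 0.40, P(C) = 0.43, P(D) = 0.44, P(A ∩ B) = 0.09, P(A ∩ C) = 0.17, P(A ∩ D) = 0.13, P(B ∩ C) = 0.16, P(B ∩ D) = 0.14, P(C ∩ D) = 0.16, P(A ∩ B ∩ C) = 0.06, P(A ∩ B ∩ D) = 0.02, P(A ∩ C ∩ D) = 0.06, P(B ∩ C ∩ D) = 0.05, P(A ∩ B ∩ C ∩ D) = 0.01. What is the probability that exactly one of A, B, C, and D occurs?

P(exactly one) = 0.34 + 0.40 + 0.43 + 0.44 − 2·0.09 − 2·0.17 − 2·0.13 − 2·0.16 − 2·0.14 − 2·0.16 + 3·0.06 + 3·0.02 + 3·0.06 + 3·0.05 − 4·0.01 = 0.44

0.44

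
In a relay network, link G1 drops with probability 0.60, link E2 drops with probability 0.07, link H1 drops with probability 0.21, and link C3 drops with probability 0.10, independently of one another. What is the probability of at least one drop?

0.735508

P(none) = (1 − 0.60) × (1 − 0.07) × (1 − 0.21) × (1 − 0.10) = 0.40 × 0.93 × 0.79 × 0.90 = 0.264492
P(at least one) = 1 − 0.264492 = 0.735508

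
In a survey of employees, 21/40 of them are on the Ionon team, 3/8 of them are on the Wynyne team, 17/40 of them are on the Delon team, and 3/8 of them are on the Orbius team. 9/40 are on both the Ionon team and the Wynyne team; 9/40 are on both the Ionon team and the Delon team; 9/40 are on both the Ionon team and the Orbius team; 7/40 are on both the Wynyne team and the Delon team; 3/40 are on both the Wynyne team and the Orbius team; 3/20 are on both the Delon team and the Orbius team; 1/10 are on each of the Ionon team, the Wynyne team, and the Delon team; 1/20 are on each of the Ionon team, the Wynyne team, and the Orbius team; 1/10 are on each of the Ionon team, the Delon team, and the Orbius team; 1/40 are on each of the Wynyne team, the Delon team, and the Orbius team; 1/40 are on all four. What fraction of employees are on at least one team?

P(union) = 21/40 + 3/8 + 17/40 + 3/8 − 9/40 − 9/40 − 9/40 − 7/40 − 3/40 − 3/20 + 1/10 + 1/20 + 1/10 + 1/40 − 1/40 = 7/8

7/8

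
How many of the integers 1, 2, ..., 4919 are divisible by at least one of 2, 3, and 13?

Using inclusion–exclusion:
⌊4919/2⌋ + ⌊4919/3⌋ + ⌊4919/13⌋ − ⌊4919/6⌋ − ⌊4919/26⌋ − ⌊4919/39⌋ + ⌊4919/78⌋ = 2459 + 1639 + 378 − 819 − 189 − 126 + 63 = 3405

3405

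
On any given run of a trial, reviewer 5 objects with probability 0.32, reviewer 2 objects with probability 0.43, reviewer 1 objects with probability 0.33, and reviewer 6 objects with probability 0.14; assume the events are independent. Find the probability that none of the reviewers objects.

0.22333512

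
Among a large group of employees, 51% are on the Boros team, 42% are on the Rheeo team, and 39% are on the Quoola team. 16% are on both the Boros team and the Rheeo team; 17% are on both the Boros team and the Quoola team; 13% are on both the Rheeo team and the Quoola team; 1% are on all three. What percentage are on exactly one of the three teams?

43%

By inclusion–exclusion (exactly-one form):
P(exactly one) = 51 + 42 + 39 − 2·16 − 2·17 − 2·13 + 3·1 = 43%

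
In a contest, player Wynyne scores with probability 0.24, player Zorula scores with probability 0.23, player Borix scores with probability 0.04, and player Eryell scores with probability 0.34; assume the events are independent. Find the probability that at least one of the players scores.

0.62921728

P(none) = (1 − 0.24) × (1 − 0.23) × (1 − 0.04) × (1 − 0.34) = 0.76 × 0.77 × 0.96 × 0.66 = 0.37078272
P(at least one) = 1 − 0.37078272 = 0.62921728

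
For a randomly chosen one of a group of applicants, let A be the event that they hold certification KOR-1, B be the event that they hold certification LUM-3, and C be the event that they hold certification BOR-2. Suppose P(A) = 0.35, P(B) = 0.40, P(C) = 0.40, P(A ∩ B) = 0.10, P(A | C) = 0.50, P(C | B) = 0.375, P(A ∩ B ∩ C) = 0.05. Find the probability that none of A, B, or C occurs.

P(A ∩ C) = P(C)·P(A|C) = 0.40 × 0.50 = 0.20
P(B ∩ C) = P(B)·P(C|B) = 0.40 × 0.375 = 0.15
P(A ∪ B ∪ C) = 0.35 + 0.40 + 0.40 − 0.10 − 0.20 − 0.15 + 0.05 = 0.75
P(none) = 1 − 0.75 = 0.25

0.25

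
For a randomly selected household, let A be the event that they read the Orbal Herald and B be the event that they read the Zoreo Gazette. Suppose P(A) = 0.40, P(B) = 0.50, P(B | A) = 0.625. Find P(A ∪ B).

P(A ∩ B) = P(A)·P(B|A) = 0.40 × 0.625 = 0.25
P(A ∪ B) = 0.40 + 0.50 − 0.25 = 0.65

0.65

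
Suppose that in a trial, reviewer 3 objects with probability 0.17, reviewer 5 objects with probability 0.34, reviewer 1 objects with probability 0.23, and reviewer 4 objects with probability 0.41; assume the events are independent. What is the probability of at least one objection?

P(none) = (1 − 0.17) × (1 − 0.34) × (1 − 0.23) × (1 − 0.41) = 0.83 × 0.66 × 0.77 × 0.59 = 0.24886554
P(at least one) = 1 − 0.24886554 = 0.75113446

0.75113446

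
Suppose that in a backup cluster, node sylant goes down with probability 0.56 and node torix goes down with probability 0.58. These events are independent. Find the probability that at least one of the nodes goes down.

P(none) = (1 − 0.56) × (1 − 0.58) = 0.44 × 0.42 = 0.1848
P(at least one) = 1 − 0.1848 = 0.8152

0.8152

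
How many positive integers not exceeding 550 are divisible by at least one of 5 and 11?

110 + 50 − 10 = 150

150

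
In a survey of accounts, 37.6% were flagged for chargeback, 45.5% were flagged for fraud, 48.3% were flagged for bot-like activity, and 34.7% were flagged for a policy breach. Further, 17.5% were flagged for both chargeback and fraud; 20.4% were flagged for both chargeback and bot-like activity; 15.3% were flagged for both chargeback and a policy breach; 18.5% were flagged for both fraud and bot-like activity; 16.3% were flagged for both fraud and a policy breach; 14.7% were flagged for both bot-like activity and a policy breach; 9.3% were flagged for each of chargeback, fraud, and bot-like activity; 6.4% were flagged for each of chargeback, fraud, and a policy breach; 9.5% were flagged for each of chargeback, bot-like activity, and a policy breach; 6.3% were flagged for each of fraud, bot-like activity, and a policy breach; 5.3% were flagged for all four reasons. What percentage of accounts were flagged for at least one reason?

P(at least one) = 37.6 + 45.5 + 48.3 + 34.7 − 17.5 − 20.4 − 15.3 − 18.5 − 16.3 − 14.7 + 9.3 + 6.4 + 9.5 + 6.3 − 5.3 = 89.6%

89.6%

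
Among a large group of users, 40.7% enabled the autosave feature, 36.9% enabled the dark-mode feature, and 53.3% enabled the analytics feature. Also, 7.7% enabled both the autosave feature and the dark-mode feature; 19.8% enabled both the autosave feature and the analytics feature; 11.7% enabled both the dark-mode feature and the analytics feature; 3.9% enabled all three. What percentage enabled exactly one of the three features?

Using the inclusion–exclusion count for exactly one event:
P(exactly one) = 40.7 + 36.9 + 53.3 − 2·7.7 − 2·19.8 − 2·11.7 + 3·3.9 = 64.2%

64.2%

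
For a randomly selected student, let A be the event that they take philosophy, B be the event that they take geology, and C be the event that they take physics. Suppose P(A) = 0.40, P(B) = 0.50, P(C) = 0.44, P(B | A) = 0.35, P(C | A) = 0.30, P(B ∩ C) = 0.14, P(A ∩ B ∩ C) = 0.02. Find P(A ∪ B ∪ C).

0.96

P(A ∩ B) = P(A)·P(B|A) = 0.40 × 0.35 = 0.14
P(A ∩ C) = P(A)·P(C|A) = 0.40 × 0.30 = 0.12
P(A ∪ B ∪ C) = 0.40 + 0.50 + 0.44 − 0.14 − 0.12 − 0.14 + 0.02 = 0.96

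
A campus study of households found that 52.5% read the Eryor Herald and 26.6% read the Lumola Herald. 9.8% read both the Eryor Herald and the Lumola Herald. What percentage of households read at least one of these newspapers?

69.3%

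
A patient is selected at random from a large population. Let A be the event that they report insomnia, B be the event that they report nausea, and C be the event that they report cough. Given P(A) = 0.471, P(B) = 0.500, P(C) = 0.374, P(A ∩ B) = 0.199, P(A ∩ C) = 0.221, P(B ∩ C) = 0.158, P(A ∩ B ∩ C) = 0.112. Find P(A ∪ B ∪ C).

By inclusion-exclusion,
P(A ∪ B ∪ C) = 0.471 + 0.500 + 0.374 − 0.199 − 0.221 − 0.158 + 0.112 = 0.879

0.879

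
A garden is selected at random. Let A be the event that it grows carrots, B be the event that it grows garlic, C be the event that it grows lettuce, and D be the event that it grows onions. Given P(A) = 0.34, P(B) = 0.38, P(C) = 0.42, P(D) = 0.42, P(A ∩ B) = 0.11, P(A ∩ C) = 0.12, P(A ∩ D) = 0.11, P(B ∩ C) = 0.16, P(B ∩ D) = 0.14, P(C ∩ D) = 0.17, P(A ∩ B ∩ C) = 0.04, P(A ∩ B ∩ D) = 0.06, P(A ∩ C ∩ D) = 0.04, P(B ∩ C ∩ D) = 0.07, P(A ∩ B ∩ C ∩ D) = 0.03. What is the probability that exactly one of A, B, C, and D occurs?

P(exactly one) = 0.34 + 0.38 + 0.42 + 0.42 − 2·0.11 − 2·0.12 − 2·0.11 − 2·0.16 − 2·0.14 − 2·0.17 + 3·0.04 + 3·0.06 + 3·0.04 + 3·0.07 − 4·0.03 = 0.45

0.45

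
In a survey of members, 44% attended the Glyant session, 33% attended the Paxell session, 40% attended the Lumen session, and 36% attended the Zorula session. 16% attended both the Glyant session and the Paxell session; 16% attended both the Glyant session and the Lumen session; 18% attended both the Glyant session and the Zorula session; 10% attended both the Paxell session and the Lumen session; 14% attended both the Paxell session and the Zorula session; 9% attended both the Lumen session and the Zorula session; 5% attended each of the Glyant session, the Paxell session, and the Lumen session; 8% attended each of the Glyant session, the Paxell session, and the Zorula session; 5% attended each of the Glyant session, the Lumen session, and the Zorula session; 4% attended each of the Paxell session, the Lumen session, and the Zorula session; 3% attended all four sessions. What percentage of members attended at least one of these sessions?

89%

P(≥1) = 44 + 33 + 40 + 36 − 16 − 16 − 18 − 10 − 14 − 9 + 5 + 8 + 5 + 4 − 3 = 89%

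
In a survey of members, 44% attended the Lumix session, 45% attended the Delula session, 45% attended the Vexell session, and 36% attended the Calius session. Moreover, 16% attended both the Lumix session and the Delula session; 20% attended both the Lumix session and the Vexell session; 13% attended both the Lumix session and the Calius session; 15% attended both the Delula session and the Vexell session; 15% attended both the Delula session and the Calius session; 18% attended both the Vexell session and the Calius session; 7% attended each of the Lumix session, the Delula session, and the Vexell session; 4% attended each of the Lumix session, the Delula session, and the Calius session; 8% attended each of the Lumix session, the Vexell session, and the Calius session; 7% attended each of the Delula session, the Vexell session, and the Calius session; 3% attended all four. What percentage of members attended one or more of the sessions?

Using inclusion–exclusion:
P(≥1) = 44 + 45 + 45 + 36 − 16 − 20 − 13 − 15 − 15 − 18 + 7 + 4 + 8 + 7 − 3 = 96%

96%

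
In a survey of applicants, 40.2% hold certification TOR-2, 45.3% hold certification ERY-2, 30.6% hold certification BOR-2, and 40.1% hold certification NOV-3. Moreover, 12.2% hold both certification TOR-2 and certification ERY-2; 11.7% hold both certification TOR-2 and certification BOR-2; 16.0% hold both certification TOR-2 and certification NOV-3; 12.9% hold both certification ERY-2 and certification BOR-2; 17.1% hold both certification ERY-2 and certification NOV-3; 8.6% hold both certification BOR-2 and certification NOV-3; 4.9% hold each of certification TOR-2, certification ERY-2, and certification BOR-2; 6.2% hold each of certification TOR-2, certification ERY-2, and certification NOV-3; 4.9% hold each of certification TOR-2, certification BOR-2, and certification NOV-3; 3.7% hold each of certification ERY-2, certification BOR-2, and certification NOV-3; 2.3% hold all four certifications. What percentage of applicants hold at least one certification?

95.1%

P(at least one) = 40.2 + 45.3 + 30.6 + 40.1 − 12.2 − 11.7 − 16.0 − 12.9 − 17.1 − 8.6 + 4.9 + 6.2 + 4.9 + 3.7 − 2.3 = 95.1%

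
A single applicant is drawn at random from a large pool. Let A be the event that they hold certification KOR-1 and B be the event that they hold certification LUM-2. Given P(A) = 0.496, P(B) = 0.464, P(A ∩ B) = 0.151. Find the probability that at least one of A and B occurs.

0.809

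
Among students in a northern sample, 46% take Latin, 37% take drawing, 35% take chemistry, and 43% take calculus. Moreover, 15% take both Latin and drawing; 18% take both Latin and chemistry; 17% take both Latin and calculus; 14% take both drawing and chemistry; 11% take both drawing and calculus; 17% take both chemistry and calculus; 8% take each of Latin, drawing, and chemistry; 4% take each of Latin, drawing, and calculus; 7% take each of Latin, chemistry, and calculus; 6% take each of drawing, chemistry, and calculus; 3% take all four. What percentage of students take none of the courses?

9%

P(≥1) = 46 + 37 + 35 + 43 − 15 − 18 − 17 − 14 − 11 − 17 + 8 + 4 + 7 + 6 − 3 = 91%
P(none) = 100% − 91% = 9%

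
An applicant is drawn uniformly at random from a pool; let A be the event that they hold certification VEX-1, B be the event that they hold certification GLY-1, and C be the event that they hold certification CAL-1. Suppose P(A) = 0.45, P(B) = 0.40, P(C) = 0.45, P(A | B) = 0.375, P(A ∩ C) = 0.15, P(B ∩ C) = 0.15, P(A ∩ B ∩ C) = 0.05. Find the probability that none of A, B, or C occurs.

0.10

P(A ∩ B) = P(B)·P(A|B) = 0.40 × 0.375 = 0.15
P(A ∪ B ∪ C) = 0.45 + 0.40 + 0.45 − 0.15 − 0.15 − 0.15 + 0.05 = 0.90
P(none) = 1 − 0.90 = 0.10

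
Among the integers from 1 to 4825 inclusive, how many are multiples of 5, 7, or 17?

By inclusion–exclusion:
floor(4825/5) + floor(4825/7) + floor(4825/17) − floor(4825/35) − floor(4825/85) − floor(4825/119) + floor(4825/595) = 965 + 689 + 283 − 137 − 56 − 40 + 8 = 1712

1712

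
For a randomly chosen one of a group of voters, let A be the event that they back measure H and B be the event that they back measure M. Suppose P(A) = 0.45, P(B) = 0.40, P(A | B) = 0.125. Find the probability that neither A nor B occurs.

P(A ∩ B) = P(B)·P(A|B) = 0.40 × 0.125 = 0.05
By inclusion–exclusion:
P(A ∪ B) = 0.45 + 0.40 − 0.05 = 0.80
P(none) = 1 − 0.80 = 0.20

0.20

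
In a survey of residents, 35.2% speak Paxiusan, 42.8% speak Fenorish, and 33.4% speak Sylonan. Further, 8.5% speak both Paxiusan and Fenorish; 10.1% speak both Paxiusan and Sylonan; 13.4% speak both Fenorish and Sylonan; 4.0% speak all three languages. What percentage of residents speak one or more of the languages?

By inclusion–exclusion:
P(at least one) = 35.2 + 42.8 + 33.4 − 8.5 − 10.1 − 13.4 + 4.0 = 83.4%

83.4%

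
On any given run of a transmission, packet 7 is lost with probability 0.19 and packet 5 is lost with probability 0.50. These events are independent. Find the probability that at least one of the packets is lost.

0.595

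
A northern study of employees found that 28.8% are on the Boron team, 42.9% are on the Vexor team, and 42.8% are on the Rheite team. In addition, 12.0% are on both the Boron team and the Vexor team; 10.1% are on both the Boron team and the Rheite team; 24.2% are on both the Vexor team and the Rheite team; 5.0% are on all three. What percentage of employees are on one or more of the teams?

By inclusion-exclusion,
P(at least one) = 28.8 + 42.9 + 42.8 − 12.0 − 10.1 − 24.2 + 5.0 = 73.2%

73.2%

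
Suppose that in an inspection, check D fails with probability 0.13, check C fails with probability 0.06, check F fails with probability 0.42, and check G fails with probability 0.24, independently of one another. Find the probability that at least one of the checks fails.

0.63951376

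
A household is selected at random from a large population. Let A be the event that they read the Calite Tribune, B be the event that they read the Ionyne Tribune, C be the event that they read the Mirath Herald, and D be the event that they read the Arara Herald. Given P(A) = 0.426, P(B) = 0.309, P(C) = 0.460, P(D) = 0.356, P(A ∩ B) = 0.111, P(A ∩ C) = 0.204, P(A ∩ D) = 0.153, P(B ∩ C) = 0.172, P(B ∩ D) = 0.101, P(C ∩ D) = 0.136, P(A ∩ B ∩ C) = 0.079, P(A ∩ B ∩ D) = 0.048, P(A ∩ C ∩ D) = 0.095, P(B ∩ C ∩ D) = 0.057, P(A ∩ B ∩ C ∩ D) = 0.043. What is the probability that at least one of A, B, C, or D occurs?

By inclusion–exclusion:
P(A ∪ B ∪ C ∪ D) = 0.426 + 0.309 + 0.460 + 0.356 − 0.111 − 0.204 − 0.153 − 0.172 − 0.101 − 0.136 + 0.079 + 0.048 + 0.095 + 0.057 − 0.043 = 0.910

0.910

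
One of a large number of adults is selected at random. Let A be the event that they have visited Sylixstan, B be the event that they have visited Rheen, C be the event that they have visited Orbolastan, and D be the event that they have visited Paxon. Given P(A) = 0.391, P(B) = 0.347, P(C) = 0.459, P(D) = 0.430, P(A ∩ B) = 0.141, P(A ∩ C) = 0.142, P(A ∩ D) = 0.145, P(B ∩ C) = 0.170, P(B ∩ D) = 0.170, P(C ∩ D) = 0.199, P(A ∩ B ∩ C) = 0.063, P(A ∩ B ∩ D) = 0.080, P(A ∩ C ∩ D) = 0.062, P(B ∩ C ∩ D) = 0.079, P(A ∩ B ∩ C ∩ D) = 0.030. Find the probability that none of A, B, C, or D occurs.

0.086

P(A ∪ B ∪ C ∪ D) = 0.391 + 0.347 + 0.459 + 0.430 − 0.141 − 0.142 − 0.145 − 0.170 − 0.170 − 0.199 + 0.063 + 0.080 + 0.062 + 0.079 − 0.030 = 0.914
P(none) = 1 − 0.914 = 0.086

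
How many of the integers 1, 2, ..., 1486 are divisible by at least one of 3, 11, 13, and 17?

703

Apply inclusion-exclusion:
⌊1486/3⌋ + ⌊1486/11⌋ + ⌊1486/13⌋ + ⌊1486/17⌋ − ⌊1486/33⌋ − ⌊1486/39⌋ − ⌊1486/51⌋ − ⌊1486/143⌋ − ⌊1486/187⌋ − ⌊1486/221⌋ + ⌊1486/429⌋ + ⌊1486/561⌋ + ⌊1486/663⌋ + ⌊1486/2431⌋ − ⌊1486/7293⌋ = 495 + 135 + 114 + 87 − 45 − 38 − 29 − 10 − 7 − 6 + 3 + 2 + 2 + 0 − 0 = 703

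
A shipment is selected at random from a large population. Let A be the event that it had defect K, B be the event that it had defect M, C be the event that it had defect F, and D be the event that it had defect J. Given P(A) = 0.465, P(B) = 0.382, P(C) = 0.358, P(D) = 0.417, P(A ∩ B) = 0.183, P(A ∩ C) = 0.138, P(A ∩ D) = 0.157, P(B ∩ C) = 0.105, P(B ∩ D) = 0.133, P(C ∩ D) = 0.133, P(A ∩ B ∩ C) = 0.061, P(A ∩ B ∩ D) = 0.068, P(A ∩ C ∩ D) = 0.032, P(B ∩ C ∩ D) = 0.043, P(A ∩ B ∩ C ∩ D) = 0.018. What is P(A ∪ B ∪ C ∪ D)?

0.959

Inclusion–exclusion gives
P(A ∪ B ∪ C ∪ D) = 0.465 + 0.382 + 0.358 + 0.417 − 0.183 − 0.138 − 0.157 − 0.105 − 0.133 − 0.133 + 0.061 + 0.068 + 0.032 + 0.043 − 0.018 = 0.959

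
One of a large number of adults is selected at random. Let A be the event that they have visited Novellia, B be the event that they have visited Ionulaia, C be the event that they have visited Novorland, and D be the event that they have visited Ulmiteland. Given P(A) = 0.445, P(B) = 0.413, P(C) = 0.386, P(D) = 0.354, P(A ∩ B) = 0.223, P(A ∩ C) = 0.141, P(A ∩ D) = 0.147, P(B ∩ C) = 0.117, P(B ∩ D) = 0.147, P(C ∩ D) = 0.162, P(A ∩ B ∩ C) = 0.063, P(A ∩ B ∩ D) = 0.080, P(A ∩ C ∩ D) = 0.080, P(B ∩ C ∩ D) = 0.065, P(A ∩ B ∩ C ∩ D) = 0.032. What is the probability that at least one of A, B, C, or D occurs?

Apply inclusion-exclusion:
P(A ∪ B ∪ C ∪ D) = 0.445 + 0.413 + 0.386 + 0.354 − 0.223 − 0.141 − 0.147 − 0.117 − 0.147 − 0.162 + 0.063 + 0.080 + 0.080 + 0.065 − 0.032 = 0.917

0.917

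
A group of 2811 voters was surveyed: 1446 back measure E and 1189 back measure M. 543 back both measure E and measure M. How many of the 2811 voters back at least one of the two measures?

2092

N(≥1) = 1446 + 1189 − 543 = 2092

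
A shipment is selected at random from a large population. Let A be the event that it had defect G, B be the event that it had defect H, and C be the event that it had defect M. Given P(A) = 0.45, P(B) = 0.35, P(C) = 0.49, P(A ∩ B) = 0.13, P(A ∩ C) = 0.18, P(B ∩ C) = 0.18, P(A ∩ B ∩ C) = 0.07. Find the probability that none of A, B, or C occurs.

0.13

P(A ∪ B ∪ C) = 0.45 + 0.35 + 0.49 − 0.13 − 0.18 − 0.18 + 0.07 = 0.87
P(none) = 1 − 0.87 = 0.13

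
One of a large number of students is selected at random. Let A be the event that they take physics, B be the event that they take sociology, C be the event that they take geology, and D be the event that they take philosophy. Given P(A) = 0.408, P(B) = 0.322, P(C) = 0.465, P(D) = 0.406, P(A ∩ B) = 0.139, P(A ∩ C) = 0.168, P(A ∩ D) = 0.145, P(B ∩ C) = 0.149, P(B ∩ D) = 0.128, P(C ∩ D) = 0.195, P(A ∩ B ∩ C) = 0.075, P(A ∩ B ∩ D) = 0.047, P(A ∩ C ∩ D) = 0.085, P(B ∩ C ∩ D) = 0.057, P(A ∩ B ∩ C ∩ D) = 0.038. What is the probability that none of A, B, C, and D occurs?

P(A ∪ B ∪ C ∪ D) = 0.408 + 0.322 + 0.465 + 0.406 − 0.139 − 0.168 − 0.145 − 0.149 − 0.128 − 0.195 + 0.075 + 0.047 + 0.085 + 0.057 − 0.038 = 0.903
P(none) = 1 − 0.903 = 0.097

0.097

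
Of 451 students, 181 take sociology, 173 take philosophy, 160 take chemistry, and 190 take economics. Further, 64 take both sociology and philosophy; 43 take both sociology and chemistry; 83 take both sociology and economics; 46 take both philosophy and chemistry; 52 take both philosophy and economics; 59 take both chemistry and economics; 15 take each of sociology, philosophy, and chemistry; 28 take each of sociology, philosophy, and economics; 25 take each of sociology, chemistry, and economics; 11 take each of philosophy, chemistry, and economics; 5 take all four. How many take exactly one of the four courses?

Using the inclusion–exclusion count for exactly one event:
|exactly one| = 181 + 173 + 160 + 190 − 2·64 − 2·43 − 2·83 − 2·46 − 2·52 − 2·59 + 3·15 + 3·28 + 3·25 + 3·11 − 4·5 = 227

227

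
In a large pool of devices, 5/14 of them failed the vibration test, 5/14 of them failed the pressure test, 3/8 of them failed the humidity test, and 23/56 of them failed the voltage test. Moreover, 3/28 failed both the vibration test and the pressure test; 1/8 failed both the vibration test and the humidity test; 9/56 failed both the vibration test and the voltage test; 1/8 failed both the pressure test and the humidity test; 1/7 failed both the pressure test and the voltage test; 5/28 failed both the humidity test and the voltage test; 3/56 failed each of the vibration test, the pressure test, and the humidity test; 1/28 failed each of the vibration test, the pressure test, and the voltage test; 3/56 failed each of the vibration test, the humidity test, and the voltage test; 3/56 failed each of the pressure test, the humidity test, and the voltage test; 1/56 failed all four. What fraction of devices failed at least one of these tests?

P(≥1) = 5/14 + 5/14 + 3/8 + 23/56 − 3/28 − 1/8 − 9/56 − 1/8 − 1/7 − 5/28 + 3/56 + 1/28 + 3/56 + 3/56 − 1/56 = 47/56

47/56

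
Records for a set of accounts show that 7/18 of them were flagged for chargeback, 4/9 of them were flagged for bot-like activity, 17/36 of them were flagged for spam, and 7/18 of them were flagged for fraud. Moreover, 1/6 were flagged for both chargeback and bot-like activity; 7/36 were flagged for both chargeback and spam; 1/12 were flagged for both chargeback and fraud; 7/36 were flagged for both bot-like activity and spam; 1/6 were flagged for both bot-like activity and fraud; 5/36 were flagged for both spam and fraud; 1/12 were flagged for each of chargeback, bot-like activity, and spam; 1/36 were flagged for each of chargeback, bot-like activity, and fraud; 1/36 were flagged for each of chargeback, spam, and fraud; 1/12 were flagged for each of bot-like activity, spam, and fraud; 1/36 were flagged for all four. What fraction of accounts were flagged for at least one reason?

Inclusion–exclusion gives
P(union) = 7/18 + 4/9 + 17/36 + 7/18 − 1/6 − 7/36 − 1/12 − 7/36 − 1/6 − 5/36 + 1/12 + 1/36 + 1/36 + 1/12 − 1/36 = 17/18

17/18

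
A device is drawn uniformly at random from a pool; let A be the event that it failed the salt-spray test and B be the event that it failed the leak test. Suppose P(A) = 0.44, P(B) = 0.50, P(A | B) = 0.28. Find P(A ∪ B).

P(A ∩ B) = P(B)·P(A|B) = 0.50 × 0.28 = 0.14
P(A ∪ B) = 0.44 + 0.50 − 0.14 = 0.80

0.80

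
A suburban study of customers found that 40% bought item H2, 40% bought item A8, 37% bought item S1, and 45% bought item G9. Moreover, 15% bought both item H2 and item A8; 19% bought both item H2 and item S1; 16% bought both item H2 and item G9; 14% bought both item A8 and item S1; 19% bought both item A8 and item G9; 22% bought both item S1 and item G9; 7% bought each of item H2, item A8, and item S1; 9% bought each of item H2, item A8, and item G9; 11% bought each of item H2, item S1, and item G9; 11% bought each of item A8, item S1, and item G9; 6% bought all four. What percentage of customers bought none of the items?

By inclusion–exclusion:
P(union) = 40 + 40 + 37 + 45 − 15 − 19 − 16 − 14 − 19 − 22 + 7 + 9 + 11 + 11 − 6 = 89%
P(none) = 100% − 89% = 11%

11%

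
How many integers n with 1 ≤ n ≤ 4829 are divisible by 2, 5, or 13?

3046

By inclusion–exclusion:
floor(4829/2) + floor(4829/5) + floor(4829/13) − floor(4829/10) − floor(4829/26) − floor(4829/65) + floor(4829/130) = 2414 + 965 + 371 − 482 − 185 − 74 + 37 = 3046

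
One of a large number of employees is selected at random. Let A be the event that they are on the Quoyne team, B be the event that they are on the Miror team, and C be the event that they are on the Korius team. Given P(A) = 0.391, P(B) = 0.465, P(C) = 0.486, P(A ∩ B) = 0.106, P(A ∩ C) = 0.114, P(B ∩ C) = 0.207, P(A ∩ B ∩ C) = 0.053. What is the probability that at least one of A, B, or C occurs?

Using inclusion–exclusion:
P(A ∪ B ∪ C) = 0.391 + 0.465 + 0.486 − 0.106 − 0.114 − 0.207 + 0.053 = 0.968

0.968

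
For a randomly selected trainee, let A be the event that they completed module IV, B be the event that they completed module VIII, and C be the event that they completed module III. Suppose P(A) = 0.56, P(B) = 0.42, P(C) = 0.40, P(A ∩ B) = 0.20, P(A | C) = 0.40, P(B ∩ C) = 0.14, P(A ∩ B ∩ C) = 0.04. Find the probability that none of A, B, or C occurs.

0.08

P(A ∩ C) = P(C)·P(A|C) = 0.40 × 0.40 = 0.16
P(A ∪ B ∪ C) = 0.56 + 0.42 + 0.40 − 0.20 − 0.16 − 0.14 + 0.04 = 0.92
P(none) = 1 − 0.92 = 0.08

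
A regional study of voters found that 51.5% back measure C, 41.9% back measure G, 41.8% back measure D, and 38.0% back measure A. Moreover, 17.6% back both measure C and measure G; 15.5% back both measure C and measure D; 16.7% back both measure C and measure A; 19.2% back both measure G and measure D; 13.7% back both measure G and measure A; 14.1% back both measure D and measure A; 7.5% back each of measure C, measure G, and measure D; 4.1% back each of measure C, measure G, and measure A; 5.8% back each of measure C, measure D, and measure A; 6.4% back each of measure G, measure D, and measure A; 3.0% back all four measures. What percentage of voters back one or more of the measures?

97.2%

Inclusion–exclusion gives
P(at least one) = 51.5 + 41.9 + 41.8 + 38.0 − 17.6 − 15.5 − 16.7 − 19.2 − 13.7 − 14.1 + 7.5 + 4.1 + 5.8 + 6.4 − 3.0 = 97.2%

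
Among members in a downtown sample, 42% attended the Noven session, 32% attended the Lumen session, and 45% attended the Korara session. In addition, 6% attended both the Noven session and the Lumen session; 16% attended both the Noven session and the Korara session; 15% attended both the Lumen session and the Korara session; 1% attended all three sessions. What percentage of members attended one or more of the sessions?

Inclusion–exclusion gives
P(at least one) = 42 + 32 + 45 − 6 − 16 − 15 + 1 = 83%

83%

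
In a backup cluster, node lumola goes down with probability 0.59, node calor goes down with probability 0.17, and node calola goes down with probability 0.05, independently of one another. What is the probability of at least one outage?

0.676715

Independence gives P(none) = ∏(1 − pᵢ).
P(none) = (1 − 0.59) × (1 − 0.17) × (1 − 0.05) = 0.41 × 0.83 × 0.95 = 0.323285
P(at least one) = 1 − 0.323285 = 0.676715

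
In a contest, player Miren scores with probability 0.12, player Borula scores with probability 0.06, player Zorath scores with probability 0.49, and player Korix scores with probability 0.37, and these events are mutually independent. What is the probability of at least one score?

P(none) = (1 − 0.12) × (1 − 0.06) × (1 − 0.49) × (1 − 0.37) = 0.88 × 0.94 × 0.51 × 0.63 = 0.26577936
P(at least one) = 1 − 0.26577936 = 0.73422064

0.73422064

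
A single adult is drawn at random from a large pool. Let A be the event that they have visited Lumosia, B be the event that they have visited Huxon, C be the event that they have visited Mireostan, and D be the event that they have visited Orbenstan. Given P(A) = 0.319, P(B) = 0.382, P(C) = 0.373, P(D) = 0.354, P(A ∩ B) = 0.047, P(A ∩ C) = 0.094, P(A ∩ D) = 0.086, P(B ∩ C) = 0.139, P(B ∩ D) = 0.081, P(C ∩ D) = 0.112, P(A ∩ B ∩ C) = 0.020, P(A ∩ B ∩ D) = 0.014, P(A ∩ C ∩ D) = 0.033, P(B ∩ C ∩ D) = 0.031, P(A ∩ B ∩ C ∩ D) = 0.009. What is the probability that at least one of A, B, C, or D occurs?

0.958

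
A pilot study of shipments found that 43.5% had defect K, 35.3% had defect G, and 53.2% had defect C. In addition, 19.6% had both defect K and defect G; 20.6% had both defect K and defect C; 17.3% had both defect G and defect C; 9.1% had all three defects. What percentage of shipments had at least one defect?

83.6%

By inclusion–exclusion:
P(at least one) = 43.5 + 35.3 + 53.2 − 19.6 − 20.6 − 17.3 + 9.1 = 83.6%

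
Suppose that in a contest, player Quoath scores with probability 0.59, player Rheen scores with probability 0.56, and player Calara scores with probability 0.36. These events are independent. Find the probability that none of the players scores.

P(none) = (1 − 0.59) × (1 − 0.56) × (1 − 0.36) = 0.41 × 0.44 × 0.64 = 0.115456

0.115456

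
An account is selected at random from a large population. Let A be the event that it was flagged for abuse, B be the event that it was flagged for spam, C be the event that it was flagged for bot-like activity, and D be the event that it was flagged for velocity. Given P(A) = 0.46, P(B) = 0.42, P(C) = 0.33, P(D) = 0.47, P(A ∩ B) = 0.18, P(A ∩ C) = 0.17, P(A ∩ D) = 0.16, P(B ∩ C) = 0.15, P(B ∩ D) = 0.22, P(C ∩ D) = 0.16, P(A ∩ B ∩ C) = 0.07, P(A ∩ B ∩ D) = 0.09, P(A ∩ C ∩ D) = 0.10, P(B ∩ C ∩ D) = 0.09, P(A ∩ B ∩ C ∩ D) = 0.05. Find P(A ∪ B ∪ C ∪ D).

0.94

By inclusion–exclusion:
P(A ∪ B ∪ C ∪ D) = 0.46 + 0.42 + 0.33 + 0.47 − 0.18 − 0.17 − 0.16 − 0.15 − 0.22 − 0.16 + 0.07 + 0.09 + 0.10 + 0.09 − 0.05 = 0.94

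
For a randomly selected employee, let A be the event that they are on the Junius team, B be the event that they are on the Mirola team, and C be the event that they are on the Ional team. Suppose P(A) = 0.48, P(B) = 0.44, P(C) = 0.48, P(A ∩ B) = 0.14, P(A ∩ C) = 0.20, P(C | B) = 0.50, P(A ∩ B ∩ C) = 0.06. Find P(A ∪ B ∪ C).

0.90

P(B ∩ C) = P(B)·P(C|B) = 0.44 × 0.50 = 0.22
By inclusion–exclusion:
P(A ∪ B ∪ C) = 0.48 + 0.44 + 0.48 − 0.14 − 0.20 − 0.22 + 0.06 = 0.90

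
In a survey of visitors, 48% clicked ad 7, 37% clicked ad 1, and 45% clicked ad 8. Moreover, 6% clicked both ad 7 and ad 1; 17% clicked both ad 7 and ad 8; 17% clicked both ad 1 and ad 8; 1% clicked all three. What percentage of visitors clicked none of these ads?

9%

P(≥1) = 48 + 37 + 45 − 6 − 17 − 17 + 1 = 91%
P(none) = 100% − 91% = 9%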